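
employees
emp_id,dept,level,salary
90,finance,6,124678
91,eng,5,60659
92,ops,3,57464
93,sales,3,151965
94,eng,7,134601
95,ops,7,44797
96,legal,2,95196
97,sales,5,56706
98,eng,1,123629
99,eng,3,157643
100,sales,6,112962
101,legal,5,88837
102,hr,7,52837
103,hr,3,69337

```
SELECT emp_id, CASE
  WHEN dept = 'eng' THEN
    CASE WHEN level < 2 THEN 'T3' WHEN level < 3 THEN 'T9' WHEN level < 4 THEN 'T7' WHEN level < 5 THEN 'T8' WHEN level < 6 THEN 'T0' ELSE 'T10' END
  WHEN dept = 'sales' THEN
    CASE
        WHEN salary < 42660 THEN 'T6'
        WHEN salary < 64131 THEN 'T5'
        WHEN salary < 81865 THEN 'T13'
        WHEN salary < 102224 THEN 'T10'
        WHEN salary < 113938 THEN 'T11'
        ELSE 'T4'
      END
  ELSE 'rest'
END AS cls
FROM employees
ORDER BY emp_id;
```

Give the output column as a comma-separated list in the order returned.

emp_id=90: dept='finance' → outer ELSE → rest
emp_id=91: dept='eng' → inner[level < 6] → T0
emp_id=92: dept='ops' → outer ELSE → rest
emp_id=93: dept='sales' → inner[ELSE] → T4
emp_id=94: dept='eng' → inner[ELSE] → T10
emp_id=95: dept='ops' → outer ELSE → rest
emp_id=96: dept='legal' → outer ELSE → rest
emp_id=97: dept='sales' → inner[salary < 64131] → T5
emp_id=98: dept='eng' → inner[level < 2] → T3
emp_id=99: dept='eng' → inner[level < 4] → T7
emp_id=100: dept='sales' → inner[salary < 113938] → T11
emp_id=101: dept='legal' → outer ELSE → rest
emp_id=102: dept='hr' → outer ELSE → rest
emp_id=103: dept='hr' → outer ELSE → rest

rest, T0, rest, T4, T10, rest, rest, T5, T3, T7, T11, rest, rest, rest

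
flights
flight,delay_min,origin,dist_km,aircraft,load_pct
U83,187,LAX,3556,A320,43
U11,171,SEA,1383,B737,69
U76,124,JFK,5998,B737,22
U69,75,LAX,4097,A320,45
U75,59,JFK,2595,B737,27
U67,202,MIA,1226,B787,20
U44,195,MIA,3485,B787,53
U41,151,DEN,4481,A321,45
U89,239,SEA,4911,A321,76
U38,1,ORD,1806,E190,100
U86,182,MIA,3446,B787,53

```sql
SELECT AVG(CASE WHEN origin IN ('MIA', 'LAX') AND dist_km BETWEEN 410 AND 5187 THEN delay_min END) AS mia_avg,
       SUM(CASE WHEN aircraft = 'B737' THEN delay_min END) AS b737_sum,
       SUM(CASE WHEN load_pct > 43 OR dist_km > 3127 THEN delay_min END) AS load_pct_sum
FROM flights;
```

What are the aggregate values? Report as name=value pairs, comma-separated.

mia_avg=168.2, b737_sum=354, load_pct_sum=1325

[mia_avg: origin IN ('MIA', 'LAX') AND dist_km BETWEEN 410 AND 5187]
flight=U83: ✓ → 187
flight=U11: ✗
flight=U76: ✗
flight=U69: ✓ → 75
flight=U75: ✗
flight=U67: ✓ → 202
flight=U44: ✓ → 195
flight=U41: ✗
flight=U89: ✗
flight=U38: ✗
flight=U86: ✓ → 182
mia_avg = (187 + 75 + 202 + 195 + 182) / 5 = 168.2
—
[b737_sum: aircraft = 'B737']
flight=U83: ✗
flight=U11: ✓ → 171
flight=U76: ✓ → 124
flight=U69: ✗
flight=U75: ✓ → 59
flight=U67: ✗
flight=U44: ✗
flight=U41: ✗
flight=U89: ✗
flight=U38: ✗
flight=U86: ✗
b737_sum = 171 + 124 + 59 = 354
—
[load_pct_sum: load_pct > 43 OR dist_km > 3127]
flight=U83: ✓ → 187
flight=U11: ✓ → 171
flight=U76: ✓ → 124
flight=U69: ✓ → 75
flight=U75: ✗
flight=U67: ✗
flight=U44: ✓ → 195
flight=U41: ✓ → 151
flight=U89: ✓ → 239
flight=U38: ✓ → 1
flight=U86: ✓ → 182
load_pct_sum = 187 + 171 + 124 + 75 + 195 + 151 + 239 + 1 + 182 = 1325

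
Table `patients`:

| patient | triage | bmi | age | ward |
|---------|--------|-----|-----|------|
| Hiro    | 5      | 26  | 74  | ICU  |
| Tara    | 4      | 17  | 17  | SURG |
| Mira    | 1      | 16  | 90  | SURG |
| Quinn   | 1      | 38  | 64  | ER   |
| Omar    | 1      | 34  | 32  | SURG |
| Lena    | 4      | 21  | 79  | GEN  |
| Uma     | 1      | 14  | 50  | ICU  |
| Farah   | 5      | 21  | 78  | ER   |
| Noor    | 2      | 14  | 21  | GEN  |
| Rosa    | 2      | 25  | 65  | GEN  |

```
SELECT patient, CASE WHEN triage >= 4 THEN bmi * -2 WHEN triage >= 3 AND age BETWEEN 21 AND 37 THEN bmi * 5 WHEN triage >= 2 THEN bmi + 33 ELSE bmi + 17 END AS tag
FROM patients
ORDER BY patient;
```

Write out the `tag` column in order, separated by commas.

-42, -52, -42, 33, 47, 51, 55, 58, -34, 31

patient=Farah: triage >= 4 → -42
patient=Hiro: triage >= 4 → -52
patient=Lena: triage >= 4 → -42
patient=Mira: ELSE → 33
patient=Noor: triage >= 2 → 47
patient=Omar: ELSE → 51
patient=Quinn: ELSE → 55
patient=Rosa: triage >= 2 → 58
patient=Tara: triage >= 4 → -34
patient=Uma: ELSE → 31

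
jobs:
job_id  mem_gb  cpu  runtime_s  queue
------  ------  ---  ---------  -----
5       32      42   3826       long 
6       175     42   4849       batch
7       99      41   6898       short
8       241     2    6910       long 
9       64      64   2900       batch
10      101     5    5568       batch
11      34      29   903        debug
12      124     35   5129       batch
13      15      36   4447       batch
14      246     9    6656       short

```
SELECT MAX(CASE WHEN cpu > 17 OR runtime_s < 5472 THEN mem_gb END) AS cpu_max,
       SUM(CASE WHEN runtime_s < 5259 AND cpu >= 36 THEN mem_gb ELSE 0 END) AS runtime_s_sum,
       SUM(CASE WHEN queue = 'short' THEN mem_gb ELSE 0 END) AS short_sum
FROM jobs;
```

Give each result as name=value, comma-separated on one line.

[cpu_max: cpu > 17 OR runtime_s < 5472]
job_id=5: ✓ → 32
job_id=6: ✓ → 175
job_id=7: ✓ → 99
job_id=8: ✗
job_id=9: ✓ → 64
job_id=10: ✗
job_id=11: ✓ → 34
job_id=12: ✓ → 124
job_id=13: ✓ → 15
job_id=14: ✗
cpu_max = MAX(32, 175, 99, 64, 34, 124, 15) = 175
—
[runtime_s_sum: runtime_s < 5259 AND cpu >= 36]
job_id=5: ✓ → 32
job_id=6: ✓ → 175
job_id=7: ✗
job_id=8: ✗
job_id=9: ✓ → 64
job_id=10: ✗
job_id=11: ✗
job_id=12: ✗
job_id=13: ✓ → 15
job_id=14: ✗
runtime_s_sum = 32 + 175 + 64 + 15 = 286
—
[short_sum: queue = 'short']
job_id=5: ✗
job_id=6: ✗
job_id=7: ✓ → 99
job_id=8: ✗
job_id=9: ✗
job_id=10: ✗
job_id=11: ✗
job_id=12: ✗
job_id=13: ✗
job_id=14: ✓ → 246
short_sum = 99 + 246 = 345

cpu_max=175, runtime_s_sum=286, short_sum=345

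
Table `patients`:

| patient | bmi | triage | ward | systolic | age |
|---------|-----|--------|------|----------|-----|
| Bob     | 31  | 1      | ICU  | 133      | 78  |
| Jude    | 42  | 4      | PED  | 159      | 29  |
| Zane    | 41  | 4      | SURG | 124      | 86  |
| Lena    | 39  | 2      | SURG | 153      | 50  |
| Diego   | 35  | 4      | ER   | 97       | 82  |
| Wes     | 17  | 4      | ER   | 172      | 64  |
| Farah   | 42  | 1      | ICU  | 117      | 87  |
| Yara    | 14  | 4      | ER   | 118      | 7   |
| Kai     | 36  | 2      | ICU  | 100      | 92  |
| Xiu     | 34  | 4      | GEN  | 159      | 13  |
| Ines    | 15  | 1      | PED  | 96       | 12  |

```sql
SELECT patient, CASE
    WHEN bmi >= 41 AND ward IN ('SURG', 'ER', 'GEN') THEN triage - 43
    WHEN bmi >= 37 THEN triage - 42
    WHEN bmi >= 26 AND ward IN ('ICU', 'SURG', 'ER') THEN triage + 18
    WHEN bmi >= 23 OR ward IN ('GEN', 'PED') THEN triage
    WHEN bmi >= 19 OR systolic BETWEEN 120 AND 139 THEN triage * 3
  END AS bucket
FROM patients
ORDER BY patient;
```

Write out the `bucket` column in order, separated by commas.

19, 22, -41, 1, -38, 20, -40, NULL, 4, NULL, -39

patient=Bob: bmi >= 26 AND ward IN ('ICU', 'SURG', 'ER') → 19
patient=Diego: bmi >= 26 AND ward IN ('ICU', 'SURG', 'ER') → 22
patient=Farah: bmi >= 37 → -41
patient=Ines: bmi >= 23 OR ward IN ('GEN', 'PED') → 1
patient=Jude: bmi >= 37 → -38
patient=Kai: bmi >= 26 AND ward IN ('ICU', 'SURG', 'ER') → 20
patient=Lena: bmi >= 37 → -40
patient=Wes: (no match → NULL) → NULL
patient=Xiu: bmi >= 23 OR ward IN ('GEN', 'PED') → 4
patient=Yara: (no match → NULL) → NULL
patient=Zane: bmi >= 41 AND ward IN ('SURG', 'ER', 'GEN') → -39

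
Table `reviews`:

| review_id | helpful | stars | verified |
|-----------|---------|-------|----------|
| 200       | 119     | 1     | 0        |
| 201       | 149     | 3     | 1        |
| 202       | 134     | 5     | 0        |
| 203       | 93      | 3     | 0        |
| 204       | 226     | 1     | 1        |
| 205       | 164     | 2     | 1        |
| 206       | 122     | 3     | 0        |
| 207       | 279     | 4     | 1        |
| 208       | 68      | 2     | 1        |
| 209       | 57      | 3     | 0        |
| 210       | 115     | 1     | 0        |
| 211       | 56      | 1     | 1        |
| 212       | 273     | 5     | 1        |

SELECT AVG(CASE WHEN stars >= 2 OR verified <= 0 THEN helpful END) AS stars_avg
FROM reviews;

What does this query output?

review_id=200: ✓ → 119
review_id=201: ✓ → 149
review_id=202: ✓ → 134
review_id=203: ✓ → 93
review_id=204: ✗
review_id=205: ✓ → 164
review_id=206: ✓ → 122
review_id=207: ✓ → 279
review_id=208: ✓ → 68
review_id=209: ✓ → 57
review_id=210: ✓ → 115
review_id=211: ✗
review_id=212: ✓ → 273
stars_avg = (119 + 149 + 134 + 93 + 164 + 122 + 279 + 68 + 57 + 115 + 273) / 11 = 143

143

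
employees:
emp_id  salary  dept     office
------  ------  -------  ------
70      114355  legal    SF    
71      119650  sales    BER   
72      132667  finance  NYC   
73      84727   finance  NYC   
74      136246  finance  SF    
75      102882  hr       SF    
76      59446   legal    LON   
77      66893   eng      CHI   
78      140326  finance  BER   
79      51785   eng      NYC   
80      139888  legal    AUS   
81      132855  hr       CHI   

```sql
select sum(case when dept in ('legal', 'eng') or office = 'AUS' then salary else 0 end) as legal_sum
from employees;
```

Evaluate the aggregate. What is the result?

432367

emp_id=70: ✓ → 114355
emp_id=71: ✗
emp_id=72: ✗
emp_id=73: ✗
emp_id=74: ✗
emp_id=75: ✗
emp_id=76: ✓ → 59446
emp_id=77: ✓ → 66893
emp_id=78: ✗
emp_id=79: ✓ → 51785
emp_id=80: ✓ → 139888
emp_id=81: ✗
legal_sum = 114355 + 59446 + 66893 + 51785 + 139888 = 432367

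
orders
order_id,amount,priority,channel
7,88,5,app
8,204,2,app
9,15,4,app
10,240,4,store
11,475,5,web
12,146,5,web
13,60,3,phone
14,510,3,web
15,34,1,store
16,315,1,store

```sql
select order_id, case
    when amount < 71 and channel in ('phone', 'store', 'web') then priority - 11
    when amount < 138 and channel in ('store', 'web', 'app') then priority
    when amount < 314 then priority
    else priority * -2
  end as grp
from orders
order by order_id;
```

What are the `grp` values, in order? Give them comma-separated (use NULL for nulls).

5, 2, 4, 4, -10, 5, -8, -6, -10, -2

order_id=7: amount < 138 and channel in ('store', 'web', 'app') → 5
order_id=8: amount < 314 → 2
order_id=9: amount < 138 and channel in ('store', 'web', 'app') → 4
order_id=10: amount < 314 → 4
order_id=11: ELSE → -10
order_id=12: amount < 314 → 5
order_id=13: amount < 71 and channel in ('phone', 'store', 'web') → -8
order_id=14: ELSE → -6
order_id=15: amount < 71 and channel in ('phone', 'store', 'web') → -10
order_id=16: ELSE → -2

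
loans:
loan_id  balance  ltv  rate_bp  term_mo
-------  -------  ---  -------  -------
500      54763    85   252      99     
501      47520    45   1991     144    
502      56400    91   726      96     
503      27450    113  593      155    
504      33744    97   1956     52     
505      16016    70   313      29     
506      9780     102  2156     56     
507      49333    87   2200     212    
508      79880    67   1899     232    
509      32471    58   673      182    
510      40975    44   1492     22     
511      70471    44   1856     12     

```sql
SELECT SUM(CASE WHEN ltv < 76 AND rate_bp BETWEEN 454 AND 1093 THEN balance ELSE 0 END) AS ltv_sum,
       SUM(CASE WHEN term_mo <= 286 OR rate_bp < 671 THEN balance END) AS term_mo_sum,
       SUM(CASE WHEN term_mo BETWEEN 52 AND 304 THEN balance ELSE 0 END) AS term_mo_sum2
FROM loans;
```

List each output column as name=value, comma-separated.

ltv_sum=32471, term_mo_sum=518803, term_mo_sum2=391341

[ltv_sum: ltv < 76 AND rate_bp BETWEEN 454 AND 1093]
loan_id=500: ✗
loan_id=501: ✗
loan_id=502: ✗
loan_id=503: ✗
loan_id=504: ✗
loan_id=505: ✗
loan_id=506: ✗
loan_id=507: ✗
loan_id=508: ✗
loan_id=509: ✓ → 32471
loan_id=510: ✗
loan_id=511: ✗
ltv_sum = 32471
—
[term_mo_sum: term_mo <= 286 OR rate_bp < 671]
loan_id=500: ✓ → 54763
loan_id=501: ✓ → 47520
loan_id=502: ✓ → 56400
loan_id=503: ✓ → 27450
loan_id=504: ✓ → 33744
loan_id=505: ✓ → 16016
loan_id=506: ✓ → 9780
loan_id=507: ✓ → 49333
loan_id=508: ✓ → 79880
loan_id=509: ✓ → 32471
loan_id=510: ✓ → 40975
loan_id=511: ✓ → 70471
term_mo_sum = 54763 + 47520 + 56400 + 27450 + 33744 + 16016 + 9780 + 49333 + 79880 + 32471 + 40975 + 70471 = 518803
—
[term_mo_sum2: term_mo BETWEEN 52 AND 304]
loan_id=500: ✓ → 54763
loan_id=501: ✓ → 47520
loan_id=502: ✓ → 56400
loan_id=503: ✓ → 27450
loan_id=504: ✓ → 33744
loan_id=505: ✗
loan_id=506: ✓ → 9780
loan_id=507: ✓ → 49333
loan_id=508: ✓ → 79880
loan_id=509: ✓ → 32471
loan_id=510: ✗
loan_id=511: ✗
term_mo_sum2 = 54763 + 47520 + 56400 + 27450 + 33744 + 9780 + 49333 + 79880 + 32471 = 391341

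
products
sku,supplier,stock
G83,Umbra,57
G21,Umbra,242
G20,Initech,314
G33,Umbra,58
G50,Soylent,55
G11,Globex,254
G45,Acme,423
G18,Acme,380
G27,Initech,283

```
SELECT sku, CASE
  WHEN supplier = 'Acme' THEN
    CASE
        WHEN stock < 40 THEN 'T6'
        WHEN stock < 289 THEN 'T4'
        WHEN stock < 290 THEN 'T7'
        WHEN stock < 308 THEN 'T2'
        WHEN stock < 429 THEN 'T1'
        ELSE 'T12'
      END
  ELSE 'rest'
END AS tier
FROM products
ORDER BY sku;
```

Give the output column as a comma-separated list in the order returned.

rest, T1, rest, rest, rest, rest, T1, rest, rest

sku=G11: supplier='Globex' → outer ELSE → rest
sku=G18: supplier='Acme' → inner[stock < 429] → T1
sku=G20: supplier='Initech' → outer ELSE → rest
sku=G21: supplier='Umbra' → outer ELSE → rest
sku=G27: supplier='Initech' → outer ELSE → rest
sku=G33: supplier='Umbra' → outer ELSE → rest
sku=G45: supplier='Acme' → inner[stock < 429] → T1
sku=G50: supplier='Soylent' → outer ELSE → rest
sku=G83: supplier='Umbra' → outer ELSE → rest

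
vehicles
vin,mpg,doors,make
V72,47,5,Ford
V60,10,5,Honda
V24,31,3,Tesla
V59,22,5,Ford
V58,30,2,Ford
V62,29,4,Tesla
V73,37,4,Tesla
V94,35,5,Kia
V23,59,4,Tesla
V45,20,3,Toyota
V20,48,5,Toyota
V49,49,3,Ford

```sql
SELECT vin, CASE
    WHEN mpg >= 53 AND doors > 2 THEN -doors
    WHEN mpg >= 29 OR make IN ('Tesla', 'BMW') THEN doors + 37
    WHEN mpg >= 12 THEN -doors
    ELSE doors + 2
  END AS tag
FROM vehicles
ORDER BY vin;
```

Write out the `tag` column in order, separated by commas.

42, -4, 40, -3, 40, 39, -5, 7, 41, 42, 41, 42

vin=V20: mpg >= 29 OR make IN ('Tesla', 'BMW') → 42
vin=V23: mpg >= 53 AND doors > 2 → -4
vin=V24: mpg >= 29 OR make IN ('Tesla', 'BMW') → 40
vin=V45: mpg >= 12 → -3
vin=V49: mpg >= 29 OR make IN ('Tesla', 'BMW') → 40
vin=V58: mpg >= 29 OR make IN ('Tesla', 'BMW') → 39
vin=V59: mpg >= 12 → -5
vin=V60: ELSE → 7
vin=V62: mpg >= 29 OR make IN ('Tesla', 'BMW') → 41
vin=V72: mpg >= 29 OR make IN ('Tesla', 'BMW') → 42
vin=V73: mpg >= 29 OR make IN ('Tesla', 'BMW') → 41
vin=V94: mpg >= 29 OR make IN ('Tesla', 'BMW') → 42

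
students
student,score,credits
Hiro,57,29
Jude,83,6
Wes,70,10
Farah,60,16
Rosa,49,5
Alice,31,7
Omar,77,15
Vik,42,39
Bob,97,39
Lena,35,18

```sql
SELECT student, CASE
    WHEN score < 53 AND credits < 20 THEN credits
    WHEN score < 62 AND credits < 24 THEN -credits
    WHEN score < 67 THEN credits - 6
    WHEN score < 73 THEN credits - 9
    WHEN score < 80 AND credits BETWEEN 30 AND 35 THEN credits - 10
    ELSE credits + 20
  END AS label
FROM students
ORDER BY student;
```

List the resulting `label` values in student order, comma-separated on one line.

7, 59, -16, 23, 26, 18, 35, 5, 33, 1

student=Alice: score < 53 AND credits < 20 → 7
student=Bob: ELSE → 59
student=Farah: score < 62 AND credits < 24 → -16
student=Hiro: score < 67 → 23
student=Jude: ELSE → 26
student=Lena: score < 53 AND credits < 20 → 18
student=Omar: ELSE → 35
student=Rosa: score < 53 AND credits < 20 → 5
student=Vik: score < 67 → 33
student=Wes: score < 73 → 1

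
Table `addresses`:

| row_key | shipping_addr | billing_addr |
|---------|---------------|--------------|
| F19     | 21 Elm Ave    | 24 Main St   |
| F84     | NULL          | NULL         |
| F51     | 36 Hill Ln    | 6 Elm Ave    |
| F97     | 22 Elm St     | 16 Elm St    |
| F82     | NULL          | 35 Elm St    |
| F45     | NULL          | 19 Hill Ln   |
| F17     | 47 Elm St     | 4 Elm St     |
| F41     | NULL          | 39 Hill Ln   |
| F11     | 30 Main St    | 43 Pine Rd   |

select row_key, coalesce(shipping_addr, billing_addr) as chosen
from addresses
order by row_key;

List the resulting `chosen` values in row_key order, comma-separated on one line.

row_key=F11: shipping_addr=30 Main St → 30 Main St
row_key=F17: shipping_addr=47 Elm St → 47 Elm St
row_key=F19: shipping_addr=21 Elm Ave → 21 Elm Ave
row_key=F41: shipping_addr=NULL, billing_addr=39 Hill Ln → 39 Hill Ln
row_key=F45: shipping_addr=NULL, billing_addr=19 Hill Ln → 19 Hill Ln
row_key=F51: shipping_addr=36 Hill Ln → 36 Hill Ln
row_key=F82: shipping_addr=NULL, billing_addr=35 Elm St → 35 Elm St
row_key=F84: shipping_addr=NULL, billing_addr=NULL (all NULL) → NULL
row_key=F97: shipping_addr=22 Elm St → 22 Elm St

30 Main St, 47 Elm St, 21 Elm Ave, 39 Hill Ln, 19 Hill Ln, 36 Hill Ln, 35 Elm St, NULL, 22 Elm St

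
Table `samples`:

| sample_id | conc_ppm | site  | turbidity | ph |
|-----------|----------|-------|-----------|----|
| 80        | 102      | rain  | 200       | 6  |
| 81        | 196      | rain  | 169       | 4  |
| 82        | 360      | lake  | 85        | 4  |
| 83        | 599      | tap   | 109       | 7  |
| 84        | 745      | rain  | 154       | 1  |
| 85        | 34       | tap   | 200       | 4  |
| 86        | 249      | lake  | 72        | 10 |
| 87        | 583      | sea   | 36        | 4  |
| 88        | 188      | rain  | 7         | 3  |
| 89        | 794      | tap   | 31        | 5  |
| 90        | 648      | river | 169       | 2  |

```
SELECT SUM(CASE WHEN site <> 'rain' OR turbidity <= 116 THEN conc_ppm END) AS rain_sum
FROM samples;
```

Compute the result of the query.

sample_id=80: ✗
sample_id=81: ✗
sample_id=82: ✓ → 360
sample_id=83: ✓ → 599
sample_id=84: ✗
sample_id=85: ✓ → 34
sample_id=86: ✓ → 249
sample_id=87: ✓ → 583
sample_id=88: ✓ → 188
sample_id=89: ✓ → 794
sample_id=90: ✓ → 648
rain_sum = 360 + 599 + 34 + 249 + 583 + 188 + 794 + 648 = 3455

3455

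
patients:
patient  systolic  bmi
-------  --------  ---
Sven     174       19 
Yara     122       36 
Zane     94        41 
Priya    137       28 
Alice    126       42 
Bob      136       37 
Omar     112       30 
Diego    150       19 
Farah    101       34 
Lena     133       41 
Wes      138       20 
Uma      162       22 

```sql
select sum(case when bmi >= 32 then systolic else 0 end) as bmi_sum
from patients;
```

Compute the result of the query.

712

patient=Sven: ✗
patient=Yara: ✓ → 122
patient=Zane: ✓ → 94
patient=Priya: ✗
patient=Alice: ✓ → 126
patient=Bob: ✓ → 136
patient=Omar: ✗
patient=Diego: ✗
patient=Farah: ✓ → 101
patient=Lena: ✓ → 133
patient=Wes: ✗
patient=Uma: ✗
bmi_sum = 122 + 94 + 126 + 136 + 101 + 133 = 712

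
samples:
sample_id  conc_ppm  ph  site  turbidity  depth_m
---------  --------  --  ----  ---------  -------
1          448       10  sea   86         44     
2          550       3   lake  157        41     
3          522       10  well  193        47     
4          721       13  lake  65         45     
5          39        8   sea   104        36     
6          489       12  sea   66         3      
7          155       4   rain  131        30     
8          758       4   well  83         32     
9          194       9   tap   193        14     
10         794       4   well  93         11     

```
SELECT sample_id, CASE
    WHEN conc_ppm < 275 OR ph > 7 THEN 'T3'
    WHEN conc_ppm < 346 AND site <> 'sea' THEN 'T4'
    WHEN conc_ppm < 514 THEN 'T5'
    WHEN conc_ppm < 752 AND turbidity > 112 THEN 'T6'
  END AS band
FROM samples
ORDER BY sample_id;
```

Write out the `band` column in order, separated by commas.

sample_id=1: conc_ppm < 275 OR ph > 7 → T3
sample_id=2: conc_ppm < 752 AND turbidity > 112 → T6
sample_id=3: conc_ppm < 275 OR ph > 7 → T3
sample_id=4: conc_ppm < 275 OR ph > 7 → T3
sample_id=5: conc_ppm < 275 OR ph > 7 → T3
sample_id=6: conc_ppm < 275 OR ph > 7 → T3
sample_id=7: conc_ppm < 275 OR ph > 7 → T3
sample_id=8: (no match → NULL) → NULL
sample_id=9: conc_ppm < 275 OR ph > 7 → T3
sample_id=10: (no match → NULL) → NULL

T3, T6, T3, T3, T3, T3, T3, NULL, T3, NULL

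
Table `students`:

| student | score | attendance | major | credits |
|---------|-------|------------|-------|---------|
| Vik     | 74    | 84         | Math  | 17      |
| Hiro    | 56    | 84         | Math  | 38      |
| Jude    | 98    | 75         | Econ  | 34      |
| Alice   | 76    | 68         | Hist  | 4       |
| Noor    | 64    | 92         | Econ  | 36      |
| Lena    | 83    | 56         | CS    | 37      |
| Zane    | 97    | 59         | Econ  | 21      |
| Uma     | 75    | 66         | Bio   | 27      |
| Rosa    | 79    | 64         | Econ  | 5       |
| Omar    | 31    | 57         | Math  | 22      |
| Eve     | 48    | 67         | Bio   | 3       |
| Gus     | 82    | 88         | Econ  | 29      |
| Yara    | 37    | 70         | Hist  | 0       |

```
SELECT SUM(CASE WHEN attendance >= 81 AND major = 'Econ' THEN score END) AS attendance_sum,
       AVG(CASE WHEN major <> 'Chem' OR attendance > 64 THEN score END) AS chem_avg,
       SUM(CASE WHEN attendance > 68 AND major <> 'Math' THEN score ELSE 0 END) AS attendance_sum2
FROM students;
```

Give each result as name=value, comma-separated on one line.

attendance_sum=146, chem_avg=69.2307692308, attendance_sum2=281

[attendance_sum: attendance >= 81 AND major = 'Econ']
student=Vik: ✗
student=Hiro: ✗
student=Jude: ✗
student=Alice: ✗
student=Noor: ✓ → 64
student=Lena: ✗
student=Zane: ✗
student=Uma: ✗
student=Rosa: ✗
student=Omar: ✗
student=Eve: ✗
student=Gus: ✓ → 82
student=Yara: ✗
attendance_sum = 64 + 82 = 146
—
[chem_avg: major <> 'Chem' OR attendance > 64]
student=Vik: ✓ → 74
student=Hiro: ✓ → 56
student=Jude: ✓ → 98
student=Alice: ✓ → 76
student=Noor: ✓ → 64
student=Lena: ✓ → 83
student=Zane: ✓ → 97
student=Uma: ✓ → 75
student=Rosa: ✓ → 79
student=Omar: ✓ → 31
student=Eve: ✓ → 48
student=Gus: ✓ → 82
student=Yara: ✓ → 37
chem_avg = (74 + 56 + 98 + 76 + 64 + 83 + 97 + 75 + 79 + 31 + 48 + 82 + 37) / 13 = 69.2307692308
—
[attendance_sum2: attendance > 68 AND major <> 'Math']
student=Vik: ✗
student=Hiro: ✗
student=Jude: ✓ → 98
student=Alice: ✗
student=Noor: ✓ → 64
student=Lena: ✗
student=Zane: ✗
student=Uma: ✗
student=Rosa: ✗
student=Omar: ✗
student=Eve: ✗
student=Gus: ✓ → 82
student=Yara: ✓ → 37
attendance_sum2 = 98 + 64 + 82 + 37 = 281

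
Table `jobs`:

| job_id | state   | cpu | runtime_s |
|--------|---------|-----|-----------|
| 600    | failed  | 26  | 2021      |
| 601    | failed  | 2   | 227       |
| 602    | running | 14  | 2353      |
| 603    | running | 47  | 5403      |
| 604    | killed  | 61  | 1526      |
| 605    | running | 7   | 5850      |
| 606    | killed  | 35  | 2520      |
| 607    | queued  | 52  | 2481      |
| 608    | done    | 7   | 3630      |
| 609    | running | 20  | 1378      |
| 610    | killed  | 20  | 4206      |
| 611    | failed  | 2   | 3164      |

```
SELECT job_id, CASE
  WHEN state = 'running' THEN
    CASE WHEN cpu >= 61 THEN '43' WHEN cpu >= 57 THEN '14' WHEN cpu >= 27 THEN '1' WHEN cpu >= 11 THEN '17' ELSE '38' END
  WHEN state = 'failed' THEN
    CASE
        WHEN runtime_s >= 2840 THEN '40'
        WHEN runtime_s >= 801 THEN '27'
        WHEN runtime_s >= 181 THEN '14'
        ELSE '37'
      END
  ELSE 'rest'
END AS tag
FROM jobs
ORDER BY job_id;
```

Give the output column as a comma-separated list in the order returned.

job_id=600: state='failed' → inner[runtime_s >= 801] → 27
job_id=601: state='failed' → inner[runtime_s >= 181] → 14
job_id=602: state='running' → inner[cpu >= 11] → 17
job_id=603: state='running' → inner[cpu >= 27] → 1
job_id=604: state='killed' → outer ELSE → rest
job_id=605: state='running' → inner[ELSE] → 38
job_id=606: state='killed' → outer ELSE → rest
job_id=607: state='queued' → outer ELSE → rest
job_id=608: state='done' → outer ELSE → rest
job_id=609: state='running' → inner[cpu >= 11] → 17
job_id=610: state='killed' → outer ELSE → rest
job_id=611: state='failed' → inner[runtime_s >= 2840] → 40

27, 14, 17, 1, rest, 38, rest, rest, rest, 17, rest, 40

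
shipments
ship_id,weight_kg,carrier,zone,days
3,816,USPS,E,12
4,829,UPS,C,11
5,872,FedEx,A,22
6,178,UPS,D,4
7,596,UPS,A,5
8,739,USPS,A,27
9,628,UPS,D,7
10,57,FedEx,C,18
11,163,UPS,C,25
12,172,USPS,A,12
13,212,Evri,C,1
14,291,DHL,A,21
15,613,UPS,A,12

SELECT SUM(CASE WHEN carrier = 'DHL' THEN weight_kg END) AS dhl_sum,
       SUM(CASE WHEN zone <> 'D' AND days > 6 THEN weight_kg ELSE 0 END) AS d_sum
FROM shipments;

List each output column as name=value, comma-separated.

[dhl_sum: carrier = 'DHL']
ship_id=3: ✗
ship_id=4: ✗
ship_id=5: ✗
ship_id=6: ✗
ship_id=7: ✗
ship_id=8: ✗
ship_id=9: ✗
ship_id=10: ✗
ship_id=11: ✗
ship_id=12: ✗
ship_id=13: ✗
ship_id=14: ✓ → 291
ship_id=15: ✗
dhl_sum = 291
—
[d_sum: zone <> 'D' AND days > 6]
ship_id=3: ✓ → 816
ship_id=4: ✓ → 829
ship_id=5: ✓ → 872
ship_id=6: ✗
ship_id=7: ✗
ship_id=8: ✓ → 739
ship_id=9: ✗
ship_id=10: ✓ → 57
ship_id=11: ✓ → 163
ship_id=12: ✓ → 172
ship_id=13: ✗
ship_id=14: ✓ → 291
ship_id=15: ✓ → 613
d_sum = 816 + 829 + 872 + 739 + 57 + 163 + 172 + 291 + 613 = 4552

dhl_sum=291, d_sum=4552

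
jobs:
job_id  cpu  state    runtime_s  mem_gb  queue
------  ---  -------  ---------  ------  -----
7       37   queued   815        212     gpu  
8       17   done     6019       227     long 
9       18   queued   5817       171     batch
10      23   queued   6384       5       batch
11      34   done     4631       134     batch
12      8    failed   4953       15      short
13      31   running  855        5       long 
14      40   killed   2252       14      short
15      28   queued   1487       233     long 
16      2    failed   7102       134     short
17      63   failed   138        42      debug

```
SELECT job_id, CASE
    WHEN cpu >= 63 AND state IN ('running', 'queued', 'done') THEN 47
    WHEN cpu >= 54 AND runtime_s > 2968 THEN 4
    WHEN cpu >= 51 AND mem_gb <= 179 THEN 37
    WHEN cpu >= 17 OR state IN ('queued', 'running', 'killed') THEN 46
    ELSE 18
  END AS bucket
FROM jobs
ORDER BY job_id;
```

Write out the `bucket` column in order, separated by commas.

job_id=7: cpu >= 17 OR state IN ('queued', 'running', 'killed') → 46
job_id=8: cpu >= 17 OR state IN ('queued', 'running', 'killed') → 46
job_id=9: cpu >= 17 OR state IN ('queued', 'running', 'killed') → 46
job_id=10: cpu >= 17 OR state IN ('queued', 'running', 'killed') → 46
job_id=11: cpu >= 17 OR state IN ('queued', 'running', 'killed') → 46
job_id=12: ELSE → 18
job_id=13: cpu >= 17 OR state IN ('queued', 'running', 'killed') → 46
job_id=14: cpu >= 17 OR state IN ('queued', 'running', 'killed') → 46
job_id=15: cpu >= 17 OR state IN ('queued', 'running', 'killed') → 46
job_id=16: ELSE → 18
job_id=17: cpu >= 51 AND mem_gb <= 179 → 37

46, 46, 46, 46, 46, 18, 46, 46, 46, 18, 37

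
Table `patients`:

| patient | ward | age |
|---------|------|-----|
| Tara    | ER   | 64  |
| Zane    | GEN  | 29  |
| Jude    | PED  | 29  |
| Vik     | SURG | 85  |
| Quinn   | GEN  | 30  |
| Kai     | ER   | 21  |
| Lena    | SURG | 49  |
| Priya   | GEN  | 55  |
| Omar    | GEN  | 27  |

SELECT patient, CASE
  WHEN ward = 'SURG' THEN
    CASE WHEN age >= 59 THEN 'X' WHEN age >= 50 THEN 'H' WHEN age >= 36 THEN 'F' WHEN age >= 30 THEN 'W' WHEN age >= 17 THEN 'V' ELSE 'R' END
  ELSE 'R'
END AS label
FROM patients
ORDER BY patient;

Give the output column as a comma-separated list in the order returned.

patient=Jude: ward='PED' → outer ELSE → R
patient=Kai: ward='ER' → outer ELSE → R
patient=Lena: ward='SURG' → inner[age >= 36] → F
patient=Omar: ward='GEN' → outer ELSE → R
patient=Priya: ward='GEN' → outer ELSE → R
patient=Quinn: ward='GEN' → outer ELSE → R
patient=Tara: ward='ER' → outer ELSE → R
patient=Vik: ward='SURG' → inner[age >= 59] → X
patient=Zane: ward='GEN' → outer ELSE → R

R, R, F, R, R, R, R, X, R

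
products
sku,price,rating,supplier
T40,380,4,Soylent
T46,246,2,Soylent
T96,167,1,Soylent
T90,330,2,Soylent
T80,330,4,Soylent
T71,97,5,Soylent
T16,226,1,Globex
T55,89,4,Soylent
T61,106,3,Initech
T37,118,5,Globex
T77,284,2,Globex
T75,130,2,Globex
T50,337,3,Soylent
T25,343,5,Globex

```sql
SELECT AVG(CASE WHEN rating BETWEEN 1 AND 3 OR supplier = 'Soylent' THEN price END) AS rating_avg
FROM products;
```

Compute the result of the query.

sku=T40: ✓ → 380
sku=T46: ✓ → 246
sku=T96: ✓ → 167
sku=T90: ✓ → 330
sku=T80: ✓ → 330
sku=T71: ✓ → 97
sku=T16: ✓ → 226
sku=T55: ✓ → 89
sku=T61: ✓ → 106
sku=T37: ✗
sku=T77: ✓ → 284
sku=T75: ✓ → 130
sku=T50: ✓ → 337
sku=T25: ✗
rating_avg = (380 + 246 + 167 + 330 + 330 + 97 + 226 + 89 + 106 + 284 + 130 + 337) / 12 = 226.8333333333

226.8333333333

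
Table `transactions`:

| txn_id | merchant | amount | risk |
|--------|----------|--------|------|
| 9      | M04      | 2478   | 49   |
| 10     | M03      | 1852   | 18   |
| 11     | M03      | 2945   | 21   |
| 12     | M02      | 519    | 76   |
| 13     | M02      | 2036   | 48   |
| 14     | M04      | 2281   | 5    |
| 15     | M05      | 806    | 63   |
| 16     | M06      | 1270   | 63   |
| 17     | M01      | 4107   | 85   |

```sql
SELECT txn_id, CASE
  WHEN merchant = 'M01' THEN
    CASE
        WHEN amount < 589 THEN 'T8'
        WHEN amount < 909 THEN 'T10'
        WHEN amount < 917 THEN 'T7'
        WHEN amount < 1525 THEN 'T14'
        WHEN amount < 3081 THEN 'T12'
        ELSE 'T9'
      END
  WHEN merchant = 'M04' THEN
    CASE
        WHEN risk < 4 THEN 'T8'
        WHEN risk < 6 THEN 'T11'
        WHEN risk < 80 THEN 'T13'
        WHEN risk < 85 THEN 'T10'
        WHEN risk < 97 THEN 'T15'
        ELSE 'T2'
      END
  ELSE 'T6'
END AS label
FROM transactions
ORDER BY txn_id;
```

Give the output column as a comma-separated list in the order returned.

T13, T6, T6, T6, T6, T11, T6, T6, T9

txn_id=9: merchant='M04' → inner[risk < 80] → T13
txn_id=10: merchant='M03' → outer ELSE → T6
txn_id=11: merchant='M03' → outer ELSE → T6
txn_id=12: merchant='M02' → outer ELSE → T6
txn_id=13: merchant='M02' → outer ELSE → T6
txn_id=14: merchant='M04' → inner[risk < 6] → T11
txn_id=15: merchant='M05' → outer ELSE → T6
txn_id=16: merchant='M06' → outer ELSE → T6
txn_id=17: merchant='M01' → inner[ELSE] → T9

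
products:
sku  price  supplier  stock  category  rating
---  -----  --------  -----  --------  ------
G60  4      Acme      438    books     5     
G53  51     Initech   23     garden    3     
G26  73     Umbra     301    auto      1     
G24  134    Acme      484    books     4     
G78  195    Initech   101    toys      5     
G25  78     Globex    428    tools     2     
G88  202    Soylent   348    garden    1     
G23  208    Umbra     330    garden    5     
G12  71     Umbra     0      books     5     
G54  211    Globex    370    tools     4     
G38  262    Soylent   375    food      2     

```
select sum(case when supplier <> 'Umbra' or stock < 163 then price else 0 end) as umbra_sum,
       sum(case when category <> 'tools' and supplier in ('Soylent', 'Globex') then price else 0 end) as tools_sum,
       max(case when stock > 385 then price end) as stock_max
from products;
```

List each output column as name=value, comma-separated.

[umbra_sum: supplier <> 'Umbra' or stock < 163]
sku=G60: ✓ → 4
sku=G53: ✓ → 51
sku=G26: ✗
sku=G24: ✓ → 134
sku=G78: ✓ → 195
sku=G25: ✓ → 78
sku=G88: ✓ → 202
sku=G23: ✗
sku=G12: ✓ → 71
sku=G54: ✓ → 211
sku=G38: ✓ → 262
umbra_sum = 4 + 51 + 134 + 195 + 78 + 202 + 71 + 211 + 262 = 1208
—
[tools_sum: category <> 'tools' and supplier in ('Soylent', 'Globex')]
sku=G60: ✗
sku=G53: ✗
sku=G26: ✗
sku=G24: ✗
sku=G78: ✗
sku=G25: ✗
sku=G88: ✓ → 202
sku=G23: ✗
sku=G12: ✗
sku=G54: ✗
sku=G38: ✓ → 262
tools_sum = 202 + 262 = 464
—
[stock_max: stock > 385]
sku=G60: ✓ → 4
sku=G53: ✗
sku=G26: ✗
sku=G24: ✓ → 134
sku=G78: ✗
sku=G25: ✓ → 78
sku=G88: ✗
sku=G23: ✗
sku=G12: ✗
sku=G54: ✗
sku=G38: ✗
stock_max = MAX(4, 134, 78) = 134

umbra_sum=1208, tools_sum=464, stock_max=134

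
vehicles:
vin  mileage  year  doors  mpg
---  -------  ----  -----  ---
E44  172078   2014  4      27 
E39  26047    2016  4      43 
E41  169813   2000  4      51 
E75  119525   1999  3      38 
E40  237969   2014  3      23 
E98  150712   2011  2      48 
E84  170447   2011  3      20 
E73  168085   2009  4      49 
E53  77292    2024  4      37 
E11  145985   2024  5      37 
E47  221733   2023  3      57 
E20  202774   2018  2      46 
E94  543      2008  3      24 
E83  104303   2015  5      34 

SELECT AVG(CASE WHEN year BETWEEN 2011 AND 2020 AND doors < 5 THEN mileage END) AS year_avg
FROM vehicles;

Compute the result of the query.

160004.5

vin=E44: ✓ → 172078
vin=E39: ✓ → 26047
vin=E41: ✗
vin=E75: ✗
vin=E40: ✓ → 237969
vin=E98: ✓ → 150712
vin=E84: ✓ → 170447
vin=E73: ✗
vin=E53: ✗
vin=E11: ✗
vin=E47: ✗
vin=E20: ✓ → 202774
vin=E94: ✗
vin=E83: ✗
year_avg = (172078 + 26047 + 237969 + 150712 + 170447 + 202774) / 6 = 160004.5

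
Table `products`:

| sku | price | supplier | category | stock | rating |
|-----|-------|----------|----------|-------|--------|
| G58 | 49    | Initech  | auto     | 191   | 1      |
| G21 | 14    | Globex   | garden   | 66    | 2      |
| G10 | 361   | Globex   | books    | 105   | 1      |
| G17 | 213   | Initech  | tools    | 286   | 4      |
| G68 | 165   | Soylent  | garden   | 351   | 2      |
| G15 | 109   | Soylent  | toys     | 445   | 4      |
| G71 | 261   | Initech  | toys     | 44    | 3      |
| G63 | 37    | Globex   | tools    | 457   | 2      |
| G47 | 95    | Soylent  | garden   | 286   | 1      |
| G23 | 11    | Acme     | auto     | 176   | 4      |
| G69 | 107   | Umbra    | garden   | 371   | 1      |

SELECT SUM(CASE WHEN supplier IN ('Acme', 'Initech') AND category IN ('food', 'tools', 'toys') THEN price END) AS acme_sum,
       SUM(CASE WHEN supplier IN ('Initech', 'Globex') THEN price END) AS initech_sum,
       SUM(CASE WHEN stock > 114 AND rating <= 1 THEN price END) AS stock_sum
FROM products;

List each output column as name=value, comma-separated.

[acme_sum: supplier IN ('Acme', 'Initech') AND category IN ('food', 'tools', 'toys')]
sku=G58: ✗
sku=G21: ✗
sku=G10: ✗
sku=G17: ✓ → 213
sku=G68: ✗
sku=G15: ✗
sku=G71: ✓ → 261
sku=G63: ✗
sku=G47: ✗
sku=G23: ✗
sku=G69: ✗
acme_sum = 213 + 261 = 474
—
[initech_sum: supplier IN ('Initech', 'Globex')]
sku=G58: ✓ → 49
sku=G21: ✓ → 14
sku=G10: ✓ → 361
sku=G17: ✓ → 213
sku=G68: ✗
sku=G15: ✗
sku=G71: ✓ → 261
sku=G63: ✓ → 37
sku=G47: ✗
sku=G23: ✗
sku=G69: ✗
initech_sum = 49 + 14 + 361 + 213 + 261 + 37 = 935
—
[stock_sum: stock > 114 AND rating <= 1]
sku=G58: ✓ → 49
sku=G21: ✗
sku=G10: ✗
sku=G17: ✗
sku=G68: ✗
sku=G15: ✗
sku=G71: ✗
sku=G63: ✗
sku=G47: ✓ → 95
sku=G23: ✗
sku=G69: ✓ → 107
stock_sum = 49 + 95 + 107 = 251

acme_sum=474, initech_sum=935, stock_sum=251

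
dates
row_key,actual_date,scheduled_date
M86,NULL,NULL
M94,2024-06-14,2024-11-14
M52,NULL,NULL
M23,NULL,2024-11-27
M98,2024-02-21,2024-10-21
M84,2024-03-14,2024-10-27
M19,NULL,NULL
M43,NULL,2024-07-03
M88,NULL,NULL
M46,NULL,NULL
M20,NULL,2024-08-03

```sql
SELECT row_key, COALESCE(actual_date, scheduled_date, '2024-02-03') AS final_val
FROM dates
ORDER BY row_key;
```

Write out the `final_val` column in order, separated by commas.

2024-02-03, 2024-08-03, 2024-11-27, 2024-07-03, 2024-02-03, 2024-02-03, 2024-03-14, 2024-02-03, 2024-02-03, 2024-06-14, 2024-02-21

row_key=M19: actual_date=NULL, scheduled_date=NULL, → literal 2024-02-03 → 2024-02-03
row_key=M20: actual_date=NULL, scheduled_date=2024-08-03 → 2024-08-03
row_key=M23: actual_date=NULL, scheduled_date=2024-11-27 → 2024-11-27
row_key=M43: actual_date=NULL, scheduled_date=2024-07-03 → 2024-07-03
row_key=M46: actual_date=NULL, scheduled_date=NULL, → literal 2024-02-03 → 2024-02-03
row_key=M52: actual_date=NULL, scheduled_date=NULL, → literal 2024-02-03 → 2024-02-03
row_key=M84: actual_date=2024-03-14 → 2024-03-14
row_key=M86: actual_date=NULL, scheduled_date=NULL, → literal 2024-02-03 → 2024-02-03
row_key=M88: actual_date=NULL, scheduled_date=NULL, → literal 2024-02-03 → 2024-02-03
row_key=M94: actual_date=2024-06-14 → 2024-06-14
row_key=M98: actual_date=2024-02-21 → 2024-02-21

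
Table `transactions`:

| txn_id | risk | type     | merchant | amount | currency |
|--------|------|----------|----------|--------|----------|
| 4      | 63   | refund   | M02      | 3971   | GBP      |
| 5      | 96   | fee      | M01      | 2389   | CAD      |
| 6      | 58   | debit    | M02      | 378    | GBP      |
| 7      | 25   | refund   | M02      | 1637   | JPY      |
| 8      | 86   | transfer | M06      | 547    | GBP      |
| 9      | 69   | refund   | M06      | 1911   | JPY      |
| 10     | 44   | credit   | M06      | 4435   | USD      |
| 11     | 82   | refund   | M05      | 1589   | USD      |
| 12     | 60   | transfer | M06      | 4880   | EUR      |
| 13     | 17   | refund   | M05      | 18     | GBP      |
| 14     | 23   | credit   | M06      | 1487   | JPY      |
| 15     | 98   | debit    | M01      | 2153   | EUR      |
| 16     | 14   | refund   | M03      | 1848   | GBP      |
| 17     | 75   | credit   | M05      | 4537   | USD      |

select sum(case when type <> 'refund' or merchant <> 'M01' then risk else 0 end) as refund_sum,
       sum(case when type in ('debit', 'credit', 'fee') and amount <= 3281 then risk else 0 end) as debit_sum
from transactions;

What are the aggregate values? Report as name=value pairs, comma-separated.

refund_sum=810, debit_sum=275

[refund_sum: type <> 'refund' or merchant <> 'M01']
txn_id=4: ✓ → 63
txn_id=5: ✓ → 96
txn_id=6: ✓ → 58
txn_id=7: ✓ → 25
txn_id=8: ✓ → 86
txn_id=9: ✓ → 69
txn_id=10: ✓ → 44
txn_id=11: ✓ → 82
txn_id=12: ✓ → 60
txn_id=13: ✓ → 17
txn_id=14: ✓ → 23
txn_id=15: ✓ → 98
txn_id=16: ✓ → 14
txn_id=17: ✓ → 75
refund_sum = 63 + 96 + 58 + 25 + 86 + 69 + 44 + 82 + 60 + 17 + 23 + 98 + 14 + 75 = 810
—
[debit_sum: type in ('debit', 'credit', 'fee') and amount <= 3281]
txn_id=4: ✗
txn_id=5: ✓ → 96
txn_id=6: ✓ → 58
txn_id=7: ✗
txn_id=8: ✗
txn_id=9: ✗
txn_id=10: ✗
txn_id=11: ✗
txn_id=12: ✗
txn_id=13: ✗
txn_id=14: ✓ → 23
txn_id=15: ✓ → 98
txn_id=16: ✗
txn_id=17: ✗
debit_sum = 96 + 58 + 23 + 98 = 275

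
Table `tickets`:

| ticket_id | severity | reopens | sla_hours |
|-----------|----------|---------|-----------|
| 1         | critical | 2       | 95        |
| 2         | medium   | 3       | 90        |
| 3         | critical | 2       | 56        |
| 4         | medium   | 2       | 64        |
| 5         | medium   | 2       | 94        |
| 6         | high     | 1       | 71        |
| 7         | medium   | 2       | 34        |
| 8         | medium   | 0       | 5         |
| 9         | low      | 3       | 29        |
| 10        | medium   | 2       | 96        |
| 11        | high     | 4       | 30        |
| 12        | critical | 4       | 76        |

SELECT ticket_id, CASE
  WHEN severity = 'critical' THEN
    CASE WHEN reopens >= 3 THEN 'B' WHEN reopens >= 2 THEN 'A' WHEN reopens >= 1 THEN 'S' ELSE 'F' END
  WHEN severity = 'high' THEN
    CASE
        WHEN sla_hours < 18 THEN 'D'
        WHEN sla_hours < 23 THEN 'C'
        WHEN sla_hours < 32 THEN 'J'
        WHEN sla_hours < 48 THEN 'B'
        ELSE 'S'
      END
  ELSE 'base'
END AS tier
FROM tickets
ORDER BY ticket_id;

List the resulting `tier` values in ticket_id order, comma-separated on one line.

A, base, A, base, base, S, base, base, base, base, J, B

ticket_id=1: severity='critical' → inner[reopens >= 2] → A
ticket_id=2: severity='medium' → outer ELSE → base
ticket_id=3: severity='critical' → inner[reopens >= 2] → A
ticket_id=4: severity='medium' → outer ELSE → base
ticket_id=5: severity='medium' → outer ELSE → base
ticket_id=6: severity='high' → inner[ELSE] → S
ticket_id=7: severity='medium' → outer ELSE → base
ticket_id=8: severity='medium' → outer ELSE → base
ticket_id=9: severity='low' → outer ELSE → base
ticket_id=10: severity='medium' → outer ELSE → base
ticket_id=11: severity='high' → inner[sla_hours < 32] → J
ticket_id=12: severity='critical' → inner[reopens >= 3] → B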